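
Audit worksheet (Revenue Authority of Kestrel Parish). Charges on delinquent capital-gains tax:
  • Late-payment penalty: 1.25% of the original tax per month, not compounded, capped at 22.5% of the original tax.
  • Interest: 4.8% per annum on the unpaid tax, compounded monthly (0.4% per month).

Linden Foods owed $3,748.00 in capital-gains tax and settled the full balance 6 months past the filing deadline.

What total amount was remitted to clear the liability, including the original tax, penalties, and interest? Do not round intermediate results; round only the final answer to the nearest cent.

$4,119.96

Penalty: 6 × 1.25% × $3,748.00 = $281.10 (below the 22.5% cap of $843.30)
Interest: $3,748.00 × ((1 + 0.004)^6 − 1) = $3,748.00 × 0.0242413… = $90.8563…
Total = $3,748.00 + $281.1000 + $90.8563… = $4,119.96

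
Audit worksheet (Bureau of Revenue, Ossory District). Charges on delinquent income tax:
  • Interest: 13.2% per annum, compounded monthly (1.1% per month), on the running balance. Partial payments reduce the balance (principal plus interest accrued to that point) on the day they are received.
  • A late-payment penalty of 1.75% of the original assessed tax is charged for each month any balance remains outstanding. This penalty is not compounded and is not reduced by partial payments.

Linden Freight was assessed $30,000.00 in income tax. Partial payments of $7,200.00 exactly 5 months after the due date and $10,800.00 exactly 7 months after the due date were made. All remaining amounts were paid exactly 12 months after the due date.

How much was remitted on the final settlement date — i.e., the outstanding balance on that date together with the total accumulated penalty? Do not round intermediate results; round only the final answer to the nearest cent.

Balance at month 5: $30,000.0000 × (1 + 0.011)^5 = $31,686.7015…
After $7,200.00 payment: $31,686.7015… − $7,200.00 = $24,486.7015…
Balance at month 7: $24,486.7015… × (1 + 0.011)^2 = $25,028.3718…
After $10,800.00 payment: $25,028.3718… − $10,800.00 = $14,228.3718…
Balance at month 12: $14,228.3718… × (1 + 0.011)^5 = $15,028.3390…
Penalty: 12 × 1.75% × $30,000.00 = $6,300.00
Final settlement = outstanding balance + penalty = $15,028.3390… + $6,300.00 = $21,328.34

$21,328.34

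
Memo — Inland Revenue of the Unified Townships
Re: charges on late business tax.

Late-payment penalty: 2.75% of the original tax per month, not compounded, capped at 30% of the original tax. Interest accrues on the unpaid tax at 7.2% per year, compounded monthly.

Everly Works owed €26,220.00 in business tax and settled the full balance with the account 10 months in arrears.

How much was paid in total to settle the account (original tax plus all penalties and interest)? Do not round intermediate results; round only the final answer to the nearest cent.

€35,046.86

Penalty: 10 × 2.75% × €26,220.00 = €7,210.50 (below the 30% cap of €7,866.00)
Interest (7.2%/yr ÷ 12 = 0.6%/month): €26,220.00 × ((1 + 0.006)^10 − 1) = €1,616.3632…
Total = €26,220.00 + €7,210.5000 + €1,616.3632… = €35,046.86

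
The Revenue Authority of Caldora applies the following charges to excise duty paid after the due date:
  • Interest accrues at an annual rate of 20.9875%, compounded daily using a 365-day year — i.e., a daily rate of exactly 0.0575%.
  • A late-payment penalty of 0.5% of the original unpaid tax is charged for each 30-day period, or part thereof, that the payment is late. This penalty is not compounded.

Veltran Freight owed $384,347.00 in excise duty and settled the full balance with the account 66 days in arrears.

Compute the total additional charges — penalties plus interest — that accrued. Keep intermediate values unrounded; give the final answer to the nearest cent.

Penalty periods: ⌈66/30⌉ = 3; penalty = 3 × 0.5% × $384,347.00 = $5,765.21…
Interest: $384,347.00 × ((1 + 0.000575)^66 − 1) = $384,347.00 × 0.03866797… = $14,861.9180…
Penalties + interest = $5,765.2050 + $14,861.9180… = $20,627.12

$20,627.12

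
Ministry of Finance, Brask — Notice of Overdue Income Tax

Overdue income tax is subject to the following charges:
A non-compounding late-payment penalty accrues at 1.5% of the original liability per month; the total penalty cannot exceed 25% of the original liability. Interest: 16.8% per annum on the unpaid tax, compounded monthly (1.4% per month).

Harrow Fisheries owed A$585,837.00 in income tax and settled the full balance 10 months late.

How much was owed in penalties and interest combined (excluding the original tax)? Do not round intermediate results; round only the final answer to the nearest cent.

A$175,257.52

Penalty: 10 × 1.5% × A$585,837.00 = A$87,875.55 (below the 25% cap of A$146,459.25)
Interest: A$585,837.00 × ((1 + 0.014)^10 − 1) = A$585,837.00 × 0.1491575… = A$87,381.9732…
Penalties + interest = A$87,875.5500 + A$87,381.9732… = A$175,257.52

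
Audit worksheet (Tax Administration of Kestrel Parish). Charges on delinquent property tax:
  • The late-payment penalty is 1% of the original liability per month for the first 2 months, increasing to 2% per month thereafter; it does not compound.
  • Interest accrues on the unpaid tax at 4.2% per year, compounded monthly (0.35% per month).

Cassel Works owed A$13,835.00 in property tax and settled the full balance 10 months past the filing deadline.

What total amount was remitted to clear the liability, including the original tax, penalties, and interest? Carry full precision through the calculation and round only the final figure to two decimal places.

Penalty, months 1–2: 2 × 1% × A$13,835.00 = A$276.70
Penalty, months 3–10: 8 × 2% × A$13,835.00 = A$2,213.60
Interest: A$13,835.00 × ((1 + 0.0035)^10 − 1) = A$13,835.00 × 0.0355564… = A$491.9232…
Total = A$13,835.00 + A$2,490.3000 + A$491.9232… = A$16,817.22

A$16,817.22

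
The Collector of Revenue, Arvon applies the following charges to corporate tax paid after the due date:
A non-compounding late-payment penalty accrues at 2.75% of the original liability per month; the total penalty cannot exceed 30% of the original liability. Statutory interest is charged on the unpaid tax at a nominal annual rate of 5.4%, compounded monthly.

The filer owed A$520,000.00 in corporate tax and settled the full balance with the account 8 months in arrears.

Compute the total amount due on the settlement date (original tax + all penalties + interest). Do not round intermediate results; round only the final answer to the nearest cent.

Penalty: 8 × 2.75% × A$520,000.00 = A$114,400.00 (below the 30% cap of A$156,000.00)
Interest (5.4%/yr ÷ 12 = 0.45%/month): A$520,000.00 × ((1 + 0.0045)^8 − 1) = A$19,017.5085…
Total = A$520,000.00 + A$114,400.0000 + A$19,017.5085… = A$653,417.51

A$653,417.51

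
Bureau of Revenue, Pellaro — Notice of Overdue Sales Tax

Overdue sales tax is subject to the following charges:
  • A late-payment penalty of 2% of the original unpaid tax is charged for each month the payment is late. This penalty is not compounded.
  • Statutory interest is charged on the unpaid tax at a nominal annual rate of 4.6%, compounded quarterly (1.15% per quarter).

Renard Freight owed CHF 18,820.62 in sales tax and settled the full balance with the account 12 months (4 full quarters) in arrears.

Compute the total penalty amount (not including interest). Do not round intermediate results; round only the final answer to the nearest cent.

Late-payment penalty: 12 × 2% × CHF 18,820.62 = CHF 4,516.95…

CHF 4,516.95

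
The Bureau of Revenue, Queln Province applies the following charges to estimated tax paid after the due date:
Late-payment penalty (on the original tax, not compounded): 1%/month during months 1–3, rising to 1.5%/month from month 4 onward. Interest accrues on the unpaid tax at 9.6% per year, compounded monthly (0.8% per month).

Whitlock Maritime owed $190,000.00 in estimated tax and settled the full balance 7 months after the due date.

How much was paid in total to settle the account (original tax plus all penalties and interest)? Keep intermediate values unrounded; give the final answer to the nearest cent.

Penalty, months 1–3: 3 × 1% × $190,000.00 = $5,700.00
Penalty, months 4–7: 4 × 1.5% × $190,000.00 = $11,400.00
Interest: $190,000.00 × ((1 + 0.008)^7 − 1) = $190,000.00 × 0.0573621… = $10,898.7922…
Total = $190,000.00 + $17,100.0000 + $10,898.7922… = $217,998.79

$217,998.79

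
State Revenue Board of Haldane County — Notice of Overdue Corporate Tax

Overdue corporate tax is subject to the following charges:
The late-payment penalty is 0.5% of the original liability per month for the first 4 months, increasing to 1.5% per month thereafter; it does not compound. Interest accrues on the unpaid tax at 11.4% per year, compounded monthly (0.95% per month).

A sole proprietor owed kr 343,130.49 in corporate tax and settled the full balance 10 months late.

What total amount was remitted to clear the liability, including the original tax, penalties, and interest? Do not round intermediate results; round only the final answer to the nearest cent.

Penalty, months 1–4: 4 × 0.5% × kr 343,130.49 = kr 6,862.61…
Penalty, months 5–10: 6 × 1.5% × kr 343,130.49 = kr 30,881.74…
Interest: kr 343,130.49 × ((1 + 0.0095)^10 − 1) = kr 343,130.49 × 0.0991659… = kr 34,026.8319…
Total = kr 343,130.49 + kr 37,744.3539 + kr 34,026.8319… = kr 414,901.68

kr 414,901.68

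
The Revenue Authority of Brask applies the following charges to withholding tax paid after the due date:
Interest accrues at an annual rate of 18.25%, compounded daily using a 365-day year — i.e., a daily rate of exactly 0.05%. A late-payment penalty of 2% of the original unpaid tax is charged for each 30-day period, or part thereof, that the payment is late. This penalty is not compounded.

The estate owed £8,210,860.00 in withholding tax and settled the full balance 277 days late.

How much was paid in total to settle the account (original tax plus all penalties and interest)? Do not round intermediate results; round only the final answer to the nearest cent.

Penalty periods: ⌈277/30⌉ = 10; penalty = 10 × 2% × £8,210,860.00 = £1,642,172.00
Interest: £8,210,860.00 × ((1 + 0.0005)^277 − 1) = £8,210,860.00 × 0.14850993… = £1,219,394.2190…
Total = £8,210,860.00 + £1,642,172.0000 + £1,219,394.2190… = £11,072,426.22

£11,072,426.22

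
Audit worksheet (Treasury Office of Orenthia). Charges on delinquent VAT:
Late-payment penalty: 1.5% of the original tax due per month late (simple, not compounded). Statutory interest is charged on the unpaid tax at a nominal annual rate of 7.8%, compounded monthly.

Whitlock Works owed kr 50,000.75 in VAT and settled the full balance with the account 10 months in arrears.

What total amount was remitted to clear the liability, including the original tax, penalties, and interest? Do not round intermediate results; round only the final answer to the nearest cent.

Late-payment penalty: 10 × 1.5% × kr 50,000.75 = kr 7,500.11…
Interest (7.8%/yr ÷ 12 = 0.65%/month): kr 50,000.75 × ((1 + 0.0065)^10 − 1) = kr 3,346.7793…
Total = kr 50,000.75 + kr 7,500.1125 + kr 3,346.7793… = kr 60,847.64

kr 60,847.64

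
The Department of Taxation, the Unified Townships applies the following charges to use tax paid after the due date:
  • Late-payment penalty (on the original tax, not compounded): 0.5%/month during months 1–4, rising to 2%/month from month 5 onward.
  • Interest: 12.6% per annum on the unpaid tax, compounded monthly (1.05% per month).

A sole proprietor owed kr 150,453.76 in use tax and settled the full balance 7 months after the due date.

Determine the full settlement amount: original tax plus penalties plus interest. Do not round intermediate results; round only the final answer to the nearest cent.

kr 173,902.91

Penalty, months 1–4: 4 × 0.5% × kr 150,453.76 = kr 3,009.08…
Penalty, months 5–7: 3 × 2% × kr 150,453.76 = kr 9,027.23…
Interest: kr 150,453.76 × ((1 + 0.0105)^7 − 1) = kr 150,453.76 × 0.0758562… = kr 11,412.8498…
Total = kr 150,453.76 + kr 12,036.3008 + kr 11,412.8498… = kr 173,902.91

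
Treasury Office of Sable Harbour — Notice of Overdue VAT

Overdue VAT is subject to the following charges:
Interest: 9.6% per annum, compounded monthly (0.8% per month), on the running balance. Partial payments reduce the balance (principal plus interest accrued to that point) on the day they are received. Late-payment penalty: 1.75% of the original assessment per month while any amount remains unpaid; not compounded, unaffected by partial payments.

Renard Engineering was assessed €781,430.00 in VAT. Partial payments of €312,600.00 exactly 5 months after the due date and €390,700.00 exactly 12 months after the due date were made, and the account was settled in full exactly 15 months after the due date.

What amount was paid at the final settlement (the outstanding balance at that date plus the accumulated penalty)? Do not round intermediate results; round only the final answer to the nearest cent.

Balance at month 5: €781,430.0000 × (1 + 0.008)^5 = €813,191.3322…
After €312,600.00 payment: €813,191.3322… − €312,600.00 = €500,591.3322…
Balance at month 12: €500,591.3322… × (1 + 0.008)^7 = €529,306.2842…
After €390,700.00 payment: €529,306.2842… − €390,700.00 = €138,606.2842…
Balance at month 15: €138,606.2842… × (1 + 0.008)^3 = €141,959.5184…
Penalty: 15 × 1.75% × €781,430.00 = €205,125.38…
Final settlement = outstanding balance + penalty = €141,959.5184… + €205,125.38… = €347,084.89

€347,084.89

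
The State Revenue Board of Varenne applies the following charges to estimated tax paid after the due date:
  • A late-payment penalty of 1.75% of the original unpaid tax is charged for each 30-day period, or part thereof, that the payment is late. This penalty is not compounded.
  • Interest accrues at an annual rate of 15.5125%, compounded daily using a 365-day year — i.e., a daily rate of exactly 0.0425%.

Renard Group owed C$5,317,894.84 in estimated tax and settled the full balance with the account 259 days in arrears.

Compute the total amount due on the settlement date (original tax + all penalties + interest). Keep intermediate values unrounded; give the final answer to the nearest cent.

C$6,774,124.24

Penalty periods: ⌈259/30⌉ = 9; penalty = 9 × 1.75% × C$5,317,894.84 = C$837,568.44…
Interest: C$5,317,894.84 × ((1 + 0.000425)^259 − 1) = C$5,317,894.84 × 0.11633569… = C$618,660.9624…
Total = C$5,317,894.84 + C$837,568.4373 + C$618,660.9624… = C$6,774,124.24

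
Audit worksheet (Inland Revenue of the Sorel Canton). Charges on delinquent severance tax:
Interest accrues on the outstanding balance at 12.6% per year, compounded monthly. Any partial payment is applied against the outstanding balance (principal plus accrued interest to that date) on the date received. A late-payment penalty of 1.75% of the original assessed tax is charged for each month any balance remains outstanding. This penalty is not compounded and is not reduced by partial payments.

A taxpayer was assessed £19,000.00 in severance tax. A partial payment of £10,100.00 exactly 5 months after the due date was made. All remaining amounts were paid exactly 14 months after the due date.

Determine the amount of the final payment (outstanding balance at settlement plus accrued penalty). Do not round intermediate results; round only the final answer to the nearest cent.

£15,551.33

Monthly rate = 12.6% ÷ 12 = 1.05%
Balance at month 5: £19,000.0000 × (1 + 0.0105)^5 = £20,018.6686…
After £10,100.00 payment: £20,018.6686… − £10,100.00 = £9,918.6686…
Balance at month 14: £9,918.6686… × (1 + 0.0105)^9 = £10,896.3298…
Penalty: 14 × 1.75% × £19,000.00 = £4,655.00
Final settlement = outstanding balance + penalty = £10,896.3298… + £4,655.00 = £15,551.33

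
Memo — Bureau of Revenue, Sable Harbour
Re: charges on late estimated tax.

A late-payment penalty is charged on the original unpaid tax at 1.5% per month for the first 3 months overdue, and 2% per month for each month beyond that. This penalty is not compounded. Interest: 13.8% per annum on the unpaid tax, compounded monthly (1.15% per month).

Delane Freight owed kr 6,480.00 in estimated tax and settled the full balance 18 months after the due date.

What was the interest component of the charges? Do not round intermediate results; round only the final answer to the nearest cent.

Interest: kr 6,480.00 × ((1 + 0.0115)^18 − 1) = kr 6,480.00 × 0.2285306… = kr 1,480.8781…

kr 1,480.88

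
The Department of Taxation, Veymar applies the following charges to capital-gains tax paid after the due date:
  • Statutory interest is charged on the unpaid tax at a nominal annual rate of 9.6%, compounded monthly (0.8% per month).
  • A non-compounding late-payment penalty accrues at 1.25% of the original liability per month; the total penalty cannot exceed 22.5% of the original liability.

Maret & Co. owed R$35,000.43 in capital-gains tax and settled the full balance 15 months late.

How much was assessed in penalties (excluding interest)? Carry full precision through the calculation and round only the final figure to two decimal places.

Penalty: 15 × 1.25% × R$35,000.43 = R$6,562.58… (below the 22.5% cap of R$7,875.10…)

R$6,562.58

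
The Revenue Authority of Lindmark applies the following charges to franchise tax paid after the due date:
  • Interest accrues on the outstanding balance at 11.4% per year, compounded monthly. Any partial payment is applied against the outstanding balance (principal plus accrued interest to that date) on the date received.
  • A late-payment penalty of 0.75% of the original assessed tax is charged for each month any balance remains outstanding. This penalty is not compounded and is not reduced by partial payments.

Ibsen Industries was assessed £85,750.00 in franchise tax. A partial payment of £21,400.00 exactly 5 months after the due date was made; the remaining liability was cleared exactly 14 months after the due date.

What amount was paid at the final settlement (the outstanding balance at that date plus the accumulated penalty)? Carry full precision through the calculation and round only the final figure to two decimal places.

£83,589.43

Monthly rate = 11.4% ÷ 12 = 0.95%
Balance at month 5: £85,750.0000 × (1 + 0.0095)^5 = £89,901.2531…
After £21,400.00 payment: £89,901.2531… − £21,400.00 = £68,501.2531…
Balance at month 14: £68,501.2531… × (1 + 0.0095)^9 = £74,585.6752…
Penalty: 14 × 0.75% × £85,750.00 = £9,003.75
Final settlement = outstanding balance + penalty = £74,585.6752… + £9,003.75 = £83,589.43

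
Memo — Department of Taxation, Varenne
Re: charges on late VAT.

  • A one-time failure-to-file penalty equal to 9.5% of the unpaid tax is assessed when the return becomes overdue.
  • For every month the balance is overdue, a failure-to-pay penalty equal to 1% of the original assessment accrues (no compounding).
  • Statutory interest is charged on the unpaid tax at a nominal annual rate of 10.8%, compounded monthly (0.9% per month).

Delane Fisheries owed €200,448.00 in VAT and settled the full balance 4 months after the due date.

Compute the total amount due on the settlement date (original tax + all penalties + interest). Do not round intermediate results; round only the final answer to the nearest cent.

€234,822.61

Failure-to-file penalty: 9.5% × €200,448.00 = €19,042.56
Failure-to-pay penalty = 1% × €200,448.00 × 4 mo = €8,017.92
Interest: €200,448.00 × ((1 + 0.009)^4 − 1) = €200,448.00 × 0.0364889… = €7,314.1315…
Total = €200,448.00 + €27,060.4800 + €7,314.1315… = €234,822.61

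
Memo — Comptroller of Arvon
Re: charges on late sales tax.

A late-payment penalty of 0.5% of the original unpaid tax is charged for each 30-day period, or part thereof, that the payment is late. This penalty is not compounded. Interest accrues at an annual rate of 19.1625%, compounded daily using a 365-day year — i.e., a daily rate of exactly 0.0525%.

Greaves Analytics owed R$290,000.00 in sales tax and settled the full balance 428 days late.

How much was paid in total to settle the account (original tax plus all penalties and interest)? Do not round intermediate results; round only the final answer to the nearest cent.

Penalty periods: ⌈428/30⌉ = 15; penalty = 15 × 0.5% × R$290,000.00 = R$21,750.00
Interest: R$290,000.00 × ((1 + 0.000525)^428 − 1) = R$290,000.00 × 0.25187326… = R$73,043.2452…
Total = R$290,000.00 + R$21,750.0000 + R$73,043.2452… = R$384,793.25

R$384,793.25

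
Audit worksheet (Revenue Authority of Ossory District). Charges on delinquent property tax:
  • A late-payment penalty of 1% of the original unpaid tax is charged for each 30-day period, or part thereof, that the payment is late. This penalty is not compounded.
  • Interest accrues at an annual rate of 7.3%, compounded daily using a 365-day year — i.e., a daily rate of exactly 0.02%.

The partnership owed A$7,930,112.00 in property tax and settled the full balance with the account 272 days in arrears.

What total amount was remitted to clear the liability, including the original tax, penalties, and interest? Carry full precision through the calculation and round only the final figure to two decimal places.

A$9,166,425.48

Penalty periods: ⌈272/30⌉ = 10; penalty = 10 × 1% × A$7,930,112.00 = A$793,011.20
Interest: A$7,930,112.00 × ((1 + 0.0002)^272 − 1) = A$7,930,112.00 × 0.05590114… = A$443,302.2781…
Total = A$7,930,112.00 + A$793,011.2000 + A$443,302.2781… = A$9,166,425.48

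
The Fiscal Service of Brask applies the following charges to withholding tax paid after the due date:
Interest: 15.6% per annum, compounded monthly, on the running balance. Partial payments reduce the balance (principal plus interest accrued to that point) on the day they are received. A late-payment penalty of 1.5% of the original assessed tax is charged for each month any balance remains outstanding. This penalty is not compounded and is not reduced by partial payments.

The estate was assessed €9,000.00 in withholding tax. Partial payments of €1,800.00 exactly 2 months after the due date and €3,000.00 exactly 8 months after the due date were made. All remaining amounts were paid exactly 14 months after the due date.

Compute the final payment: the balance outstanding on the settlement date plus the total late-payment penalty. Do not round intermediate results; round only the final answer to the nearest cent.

€7,330.36

Monthly rate = 15.6% ÷ 12 = 1.3%
Balance at month 2: €9,000.0000 × (1 + 0.013)^2 = €9,235.5210
After €1,800.00 payment: €9,235.5210 − €1,800.00 = €7,435.5210
Balance at month 8: €7,435.5210 × (1 + 0.013)^6 = €8,034.6706…
After €3,000.00 payment: €8,034.6706… − €3,000.00 = €5,034.6706…
Balance at month 14: €5,034.6706… × (1 + 0.013)^6 = €5,440.3612…
Penalty: 14 × 1.5% × €9,000.00 = €1,890.00
Final settlement = outstanding balance + penalty = €5,440.3612… + €1,890.00 = €7,330.36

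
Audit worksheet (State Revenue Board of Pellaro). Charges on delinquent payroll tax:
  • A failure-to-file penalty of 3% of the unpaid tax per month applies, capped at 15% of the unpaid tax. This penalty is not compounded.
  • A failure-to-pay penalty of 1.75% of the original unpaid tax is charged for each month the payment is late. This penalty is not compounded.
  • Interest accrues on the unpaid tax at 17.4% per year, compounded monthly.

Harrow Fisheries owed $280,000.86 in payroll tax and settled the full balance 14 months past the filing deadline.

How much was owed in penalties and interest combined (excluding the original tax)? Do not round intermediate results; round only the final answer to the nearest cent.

$173,121.17

Failure-to-file: 14 × 3% × $280,000.86 = $117,600.36…, capped at 15% × $280,000.86 = $42,000.13…
Failure-to-pay penalty: 14 × 1.75% × $280,000.86 = $68,600.21…
Interest (17.4%/yr ÷ 12 = 1.45%/month): $280,000.86 × ((1 + 0.0145)^14 − 1) = $62,520.8349…
Penalties + interest = $110,600.3397 + $62,520.8349… = $173,121.17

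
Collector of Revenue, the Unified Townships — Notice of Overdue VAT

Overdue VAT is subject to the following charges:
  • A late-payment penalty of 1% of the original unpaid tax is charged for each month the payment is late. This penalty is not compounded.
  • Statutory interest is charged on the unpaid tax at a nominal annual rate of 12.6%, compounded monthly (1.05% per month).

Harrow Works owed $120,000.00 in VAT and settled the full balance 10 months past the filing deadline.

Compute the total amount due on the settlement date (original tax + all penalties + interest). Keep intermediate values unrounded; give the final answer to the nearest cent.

Late-payment penalty: 10 × 1% × $120,000.00 = $12,000.00
Interest: $120,000.00 × ((1 + 0.0105)^10 − 1) = $120,000.00 × 0.1101028… = $13,212.3300…
Total = $120,000.00 + $12,000.0000 + $13,212.3300… = $145,212.33

$145,212.33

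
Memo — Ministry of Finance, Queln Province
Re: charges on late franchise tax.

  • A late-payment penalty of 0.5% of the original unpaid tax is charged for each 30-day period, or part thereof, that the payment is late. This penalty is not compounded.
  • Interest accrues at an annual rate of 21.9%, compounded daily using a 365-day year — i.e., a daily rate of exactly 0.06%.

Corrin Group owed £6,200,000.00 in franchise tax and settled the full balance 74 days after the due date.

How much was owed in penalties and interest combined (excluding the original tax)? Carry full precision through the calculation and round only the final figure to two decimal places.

Penalty periods: ⌈74/30⌉ = 3; penalty = 3 × 0.5% × £6,200,000.00 = £93,000.00
Interest: £6,200,000.00 × ((1 + 0.0006)^74 − 1) = £6,200,000.00 × 0.04538651… = £281,396.3767…
Penalties + interest = £93,000.0000 + £281,396.3767… = £374,396.38

£374,396.38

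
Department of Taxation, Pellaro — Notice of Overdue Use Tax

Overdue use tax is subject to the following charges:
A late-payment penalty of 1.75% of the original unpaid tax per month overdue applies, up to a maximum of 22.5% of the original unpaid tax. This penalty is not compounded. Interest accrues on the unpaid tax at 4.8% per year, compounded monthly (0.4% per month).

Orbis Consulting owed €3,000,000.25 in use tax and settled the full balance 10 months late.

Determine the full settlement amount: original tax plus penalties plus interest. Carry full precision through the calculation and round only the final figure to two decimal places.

€3,647,183.51

Penalty: 10 × 1.75% × €3,000,000.25 = €525,000.04… (below the 22.5% cap of €675,000.06…)
Interest: €3,000,000.25 × ((1 + 0.004)^10 − 1) = €3,000,000.25 × 0.0407277… = €122,183.2122…
Total = €3,000,000.25 + €525,000.0438… + €122,183.2122… = €3,647,183.51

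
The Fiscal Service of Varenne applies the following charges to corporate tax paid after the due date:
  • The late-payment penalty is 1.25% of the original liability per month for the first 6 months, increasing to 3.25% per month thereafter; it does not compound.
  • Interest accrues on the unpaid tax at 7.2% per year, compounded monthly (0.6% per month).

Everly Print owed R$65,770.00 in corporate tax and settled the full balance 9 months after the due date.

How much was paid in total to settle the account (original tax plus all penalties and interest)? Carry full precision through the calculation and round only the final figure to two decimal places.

Penalty, months 1–6: 6 × 1.25% × R$65,770.00 = R$4,932.75
Penalty, months 7–9: 3 × 3.25% × R$65,770.00 = R$6,412.58…
Interest: R$65,770.00 × ((1 + 0.006)^9 − 1) = R$65,770.00 × 0.0553143… = R$3,638.0221…
Total = R$65,770.00 + R$11,345.3250 + R$3,638.0221… = R$80,753.35

R$80,753.35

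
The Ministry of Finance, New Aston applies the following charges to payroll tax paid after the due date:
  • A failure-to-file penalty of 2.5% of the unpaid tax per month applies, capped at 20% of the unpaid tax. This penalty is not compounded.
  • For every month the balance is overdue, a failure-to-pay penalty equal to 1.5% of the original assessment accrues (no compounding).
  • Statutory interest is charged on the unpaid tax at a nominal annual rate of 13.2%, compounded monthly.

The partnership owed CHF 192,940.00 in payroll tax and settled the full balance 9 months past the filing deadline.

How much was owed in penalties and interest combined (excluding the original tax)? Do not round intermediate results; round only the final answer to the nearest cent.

CHF 84,598.34

Failure-to-file: 9 × 2.5% × CHF 192,940.00 = CHF 43,411.50, capped at 20% × CHF 192,940.00 = CHF 38,588.00
Failure-to-pay penalty = 1.5% × CHF 192,940.00 × 9 mo = CHF 26,046.90
Interest (13.2%/yr ÷ 12 = 1.1%/month): CHF 192,940.00 × ((1 + 0.011)^9 − 1) = CHF 19,963.4380…
Penalties + interest = CHF 64,634.9000 + CHF 19,963.4380… = CHF 84,598.34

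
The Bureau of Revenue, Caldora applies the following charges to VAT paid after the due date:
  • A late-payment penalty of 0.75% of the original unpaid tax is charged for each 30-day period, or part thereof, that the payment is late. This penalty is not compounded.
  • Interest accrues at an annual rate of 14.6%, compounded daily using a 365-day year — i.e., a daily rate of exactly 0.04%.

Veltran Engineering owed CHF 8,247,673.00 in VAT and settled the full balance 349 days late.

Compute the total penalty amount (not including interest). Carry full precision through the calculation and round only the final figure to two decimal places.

Penalty periods: ⌈349/30⌉ = 12; penalty = 12 × 0.75% × CHF 8,247,673.00 = CHF 742,290.57

CHF 742,290.57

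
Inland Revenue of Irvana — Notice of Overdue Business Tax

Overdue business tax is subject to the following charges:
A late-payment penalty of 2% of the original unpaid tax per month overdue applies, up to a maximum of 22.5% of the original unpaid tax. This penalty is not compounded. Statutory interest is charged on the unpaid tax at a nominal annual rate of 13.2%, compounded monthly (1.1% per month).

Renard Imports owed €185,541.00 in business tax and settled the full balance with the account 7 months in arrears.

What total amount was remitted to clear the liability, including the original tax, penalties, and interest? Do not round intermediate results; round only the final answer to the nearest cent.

€226,283.60

Penalty: 7 × 2% × €185,541.00 = €25,975.74 (below the 22.5% cap of €41,746.73…)
Interest: €185,541.00 × ((1 + 0.011)^7 − 1) = €185,541.00 × 0.0795881… = €14,766.8558…
Total = €185,541.00 + €25,975.7400 + €14,766.8558… = €226,283.60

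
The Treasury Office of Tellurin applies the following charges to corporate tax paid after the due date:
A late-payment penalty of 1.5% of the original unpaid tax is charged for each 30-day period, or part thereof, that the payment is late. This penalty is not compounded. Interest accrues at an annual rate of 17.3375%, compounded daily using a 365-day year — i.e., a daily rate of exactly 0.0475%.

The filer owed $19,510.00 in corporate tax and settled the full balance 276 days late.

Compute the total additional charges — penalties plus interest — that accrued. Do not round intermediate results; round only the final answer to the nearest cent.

$5,658.80

Penalty periods: ⌈276/30⌉ = 10; penalty = 10 × 1.5% × $19,510.00 = $2,926.50
Interest: $19,510.00 × ((1 + 0.000475)^276 − 1) = $19,510.00 × 0.14004630… = $2,732.3033…
Penalties + interest = $2,926.5000 + $2,732.3033… = $5,658.80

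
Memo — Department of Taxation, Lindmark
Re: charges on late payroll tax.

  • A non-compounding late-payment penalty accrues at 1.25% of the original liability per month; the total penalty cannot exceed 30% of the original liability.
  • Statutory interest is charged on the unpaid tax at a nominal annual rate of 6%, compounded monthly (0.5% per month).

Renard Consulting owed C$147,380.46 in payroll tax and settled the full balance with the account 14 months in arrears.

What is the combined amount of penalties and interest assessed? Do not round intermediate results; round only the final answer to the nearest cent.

Penalty: 14 × 1.25% × C$147,380.46 = C$25,791.58… (below the 30% cap of C$44,214.14…)
Interest: C$147,380.46 × ((1 + 0.005)^14 − 1) = C$147,380.46 × 0.0723211… = C$10,658.7217…
Penalties + interest = C$25,791.5805 + C$10,658.7217… = C$36,450.30

C$36,450.30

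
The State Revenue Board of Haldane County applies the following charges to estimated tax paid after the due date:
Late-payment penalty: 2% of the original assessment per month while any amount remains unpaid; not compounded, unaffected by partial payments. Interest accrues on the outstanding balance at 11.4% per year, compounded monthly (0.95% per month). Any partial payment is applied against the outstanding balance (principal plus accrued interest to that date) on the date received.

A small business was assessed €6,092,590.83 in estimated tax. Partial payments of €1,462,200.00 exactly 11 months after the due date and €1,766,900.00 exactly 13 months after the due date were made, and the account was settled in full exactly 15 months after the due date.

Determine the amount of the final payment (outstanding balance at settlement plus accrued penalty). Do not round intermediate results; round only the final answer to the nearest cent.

Balance at month 11: €6,092,590.8300 × (1 + 0.0095)^11 = €6,760,387.1652…
After €1,462,200.00 payment: €6,760,387.1652… − €1,462,200.00 = €5,298,187.1652…
Balance at month 13: €5,298,187.1652… × (1 + 0.0095)^2 = €5,399,330.8828…
After €1,766,900.00 payment: €5,399,330.8828… − €1,766,900.00 = €3,632,430.8828…
Balance at month 15: €3,632,430.8828… × (1 + 0.0095)^2 = €3,701,774.8964…
Penalty: 15 × 2% × €6,092,590.83 = €1,827,777.25…
Final settlement = outstanding balance + penalty = €3,701,774.8964… + €1,827,777.25… = €5,529,552.15

€5,529,552.15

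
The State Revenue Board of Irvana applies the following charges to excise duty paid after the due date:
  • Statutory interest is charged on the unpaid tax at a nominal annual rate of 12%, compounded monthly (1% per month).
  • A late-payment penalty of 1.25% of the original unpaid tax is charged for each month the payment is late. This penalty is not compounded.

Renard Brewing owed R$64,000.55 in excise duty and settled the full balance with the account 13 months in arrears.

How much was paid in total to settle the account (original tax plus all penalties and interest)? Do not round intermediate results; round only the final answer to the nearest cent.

R$83,238.69

Late-payment penalty: 13 × 1.25% × R$64,000.55 = R$10,400.09…
Interest: R$64,000.55 × ((1 + 0.01)^13 − 1) = R$64,000.55 × 0.1380933… = R$8,838.0459…
Total = R$64,000.55 + R$10,400.0894… + R$8,838.0459… = R$83,238.69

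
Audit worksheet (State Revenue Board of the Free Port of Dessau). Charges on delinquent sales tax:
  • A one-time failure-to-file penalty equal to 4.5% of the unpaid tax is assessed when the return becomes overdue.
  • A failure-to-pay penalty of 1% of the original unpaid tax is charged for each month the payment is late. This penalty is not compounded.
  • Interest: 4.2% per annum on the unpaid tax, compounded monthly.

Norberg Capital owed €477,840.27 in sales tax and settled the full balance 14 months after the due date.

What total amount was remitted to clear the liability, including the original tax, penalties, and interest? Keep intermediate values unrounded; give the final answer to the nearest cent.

Failure-to-file penalty: 4.5% × €477,840.27 = €21,502.81…
Failure-to-pay penalty: 14 × 1% × €477,840.27 = €66,897.64…
Interest (4.2%/yr ÷ 12 = 0.35%/month): €477,840.27 × ((1 + 0.0035)^14 − 1) = €23,954.3754…
Total = €477,840.27 + €88,400.4500… + €23,954.3754… = €590,195.10

€590,195.10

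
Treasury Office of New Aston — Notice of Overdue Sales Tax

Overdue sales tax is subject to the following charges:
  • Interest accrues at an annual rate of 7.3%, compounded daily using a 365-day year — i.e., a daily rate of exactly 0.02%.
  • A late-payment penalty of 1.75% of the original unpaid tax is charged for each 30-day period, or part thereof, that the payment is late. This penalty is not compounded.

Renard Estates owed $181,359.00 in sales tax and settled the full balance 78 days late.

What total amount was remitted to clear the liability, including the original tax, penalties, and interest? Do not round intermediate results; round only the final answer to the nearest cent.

$193,731.44

Penalty periods: ⌈78/30⌉ = 3; penalty = 3 × 1.75% × $181,359.00 = $9,521.35…
Interest: $181,359.00 × ((1 + 0.0002)^78 − 1) = $181,359.00 × 0.01572073… = $2,851.0960…
Total = $181,359.00 + $9,521.3475 + $2,851.0960… = $193,731.44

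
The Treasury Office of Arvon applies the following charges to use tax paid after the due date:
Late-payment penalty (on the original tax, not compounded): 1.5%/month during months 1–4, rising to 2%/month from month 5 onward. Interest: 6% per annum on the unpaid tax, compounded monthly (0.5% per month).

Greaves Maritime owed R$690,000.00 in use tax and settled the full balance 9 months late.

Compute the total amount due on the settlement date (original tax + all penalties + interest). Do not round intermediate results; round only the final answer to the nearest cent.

Penalty, months 1–4: 4 × 1.5% × R$690,000.00 = R$41,400.00
Penalty, months 5–9: 5 × 2% × R$690,000.00 = R$69,000.00
Interest: R$690,000.00 × ((1 + 0.005)^9 − 1) = R$690,000.00 × 0.0459106… = R$31,678.2996…
Total = R$690,000.00 + R$110,400.0000 + R$31,678.2996… = R$832,078.30

R$832,078.30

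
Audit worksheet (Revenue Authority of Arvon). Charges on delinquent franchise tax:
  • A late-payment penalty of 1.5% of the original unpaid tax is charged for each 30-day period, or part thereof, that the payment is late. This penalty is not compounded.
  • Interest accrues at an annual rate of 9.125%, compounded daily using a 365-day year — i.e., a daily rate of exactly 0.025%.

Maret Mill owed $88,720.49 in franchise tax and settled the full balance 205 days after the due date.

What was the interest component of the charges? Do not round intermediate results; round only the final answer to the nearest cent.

Interest: $88,720.49 × ((1 + 0.00025)^205 − 1) = $88,720.49 × 0.05257926… = $4,664.8581…

$4,664.86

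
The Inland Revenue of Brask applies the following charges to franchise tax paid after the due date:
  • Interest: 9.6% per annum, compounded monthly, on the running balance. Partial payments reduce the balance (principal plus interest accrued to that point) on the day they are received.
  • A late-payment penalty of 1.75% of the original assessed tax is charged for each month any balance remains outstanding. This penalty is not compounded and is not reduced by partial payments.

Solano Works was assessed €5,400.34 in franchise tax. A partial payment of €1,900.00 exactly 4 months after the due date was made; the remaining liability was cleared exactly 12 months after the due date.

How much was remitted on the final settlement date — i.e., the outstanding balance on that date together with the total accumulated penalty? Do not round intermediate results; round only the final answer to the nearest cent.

€5,051.21

Monthly rate = 9.6% ÷ 12 = 0.8%
Balance at month 4: €5,400.3400 × (1 + 0.008)^4 = €5,575.2357…
After €1,900.00 payment: €5,575.2357… − €1,900.00 = €3,675.2357…
Balance at month 12: €3,675.2357… × (1 + 0.008)^8 = €3,917.1432…
Penalty: 12 × 1.75% × €5,400.34 = €1,134.07…
Final settlement = outstanding balance + penalty = €3,917.1432… + €1,134.07… = €5,051.21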